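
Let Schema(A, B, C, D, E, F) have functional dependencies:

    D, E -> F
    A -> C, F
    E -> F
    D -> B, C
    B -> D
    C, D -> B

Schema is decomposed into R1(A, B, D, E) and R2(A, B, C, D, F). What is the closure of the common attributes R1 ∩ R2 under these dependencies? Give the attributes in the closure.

A, B, C, D, F

R1 ∩ R2 = {A, B, D}.
A → C, F applies, adding C, F
Closure: {A, B, C, D, F}.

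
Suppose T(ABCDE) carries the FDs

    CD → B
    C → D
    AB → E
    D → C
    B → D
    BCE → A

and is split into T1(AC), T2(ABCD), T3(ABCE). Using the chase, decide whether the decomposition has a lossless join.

Chase test. Columns are ABCDE; row i has aⱼ where attribute j ∈ Ti, else bᵢⱼ.
Initial tableau (one row per fragment):
  row 1: a1 b12 a3 b14 b15
  row 2: a1 a2 a3 a4 b25
  row 3: a1 a2 a3 b34 a5
Rows 1 and 2 agree on C; apply C→D and equate their D entries.
Rows 1 and 3 agree on C; apply C→D and equate their D entries.
Rows 2 and 3 agree on AB; apply AB→E and equate their E entries.
Rows 1 and 2 agree on CD; apply CD→B and equate their B entries.
Rows 1 and 2 agree on AB; apply AB→E and equate their E entries.
Row 1 is now all distinguished symbols — the join is lossless.

Yes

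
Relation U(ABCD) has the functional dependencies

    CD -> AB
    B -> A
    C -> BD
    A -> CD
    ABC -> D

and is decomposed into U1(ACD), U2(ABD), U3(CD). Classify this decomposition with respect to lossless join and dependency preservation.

Lossless test (chase): Rows 1 and 3 agree on CD; apply CD→AB and equate their AB entries. Rows 1 and 2 agree on A; apply A→CD and equate their CD entries. Rows 1 and 2 agree on CD; apply CD→AB and equate their AB entries. Row 1 is now all distinguished symbols — the join is lossless.
Dependency preservation: CD → AB; C → BD; ABC → D are not contained in any single fragment, but the restricted closure of each left-hand side across the fragments still reaches the right-hand side; the remaining FDs each lie inside some fragment. All dependencies are preserved.

lossless and dependency-preserving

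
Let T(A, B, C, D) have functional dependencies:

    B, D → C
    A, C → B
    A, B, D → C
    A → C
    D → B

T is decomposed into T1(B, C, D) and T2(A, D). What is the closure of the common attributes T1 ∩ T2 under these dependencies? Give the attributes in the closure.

T1 ∩ T2 = {D}.
D → B applies, adding B
B, D → C applies, adding C
Closure: {B, C, D}.

B, C, D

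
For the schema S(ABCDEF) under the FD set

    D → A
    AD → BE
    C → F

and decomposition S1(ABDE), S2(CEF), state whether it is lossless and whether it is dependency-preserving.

lossy but dependency-preserving

Lossless test: (E)⁺ = {E}, which is a superkey of neither fragment — lossy.
Dependency preservation: every FD's attributes lie within a single fragment, so each can be enforced locally — preserved.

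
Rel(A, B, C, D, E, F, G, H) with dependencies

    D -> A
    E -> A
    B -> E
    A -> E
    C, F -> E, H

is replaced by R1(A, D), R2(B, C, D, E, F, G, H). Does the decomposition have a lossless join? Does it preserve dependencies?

Lossless test: (D)⁺ = {A, D, E}, which contains all of one fragment — lossless.
Dependency preservation: the restricted closure of {E} across the fragments never reaches {A}, so E → A cannot be enforced without a join — not preserved.

lossless but not dependency-preserving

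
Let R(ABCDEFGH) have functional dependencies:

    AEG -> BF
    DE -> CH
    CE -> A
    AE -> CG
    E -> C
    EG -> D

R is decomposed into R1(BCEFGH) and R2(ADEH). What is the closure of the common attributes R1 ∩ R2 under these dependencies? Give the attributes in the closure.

R1 ∩ R2 = {EH}.
E → C applies, adding C
CE → A applies, adding A
AE → CG applies, adding G
EG → D applies, adding D
AEG → BF applies, adding BF
Closure: {ABCDEFGH}.

ABCDEFGH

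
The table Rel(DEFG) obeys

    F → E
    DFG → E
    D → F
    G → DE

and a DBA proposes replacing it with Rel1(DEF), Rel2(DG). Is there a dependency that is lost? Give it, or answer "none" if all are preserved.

none

F → E lies within Rel1.
DFG → E: restricted closure across fragments reaches E.
D → F lies within Rel1.
G → DE: restricted closure across fragments reaches DE.
Every dependency is enforceable on the fragments, so the decomposition is dependency-preserving.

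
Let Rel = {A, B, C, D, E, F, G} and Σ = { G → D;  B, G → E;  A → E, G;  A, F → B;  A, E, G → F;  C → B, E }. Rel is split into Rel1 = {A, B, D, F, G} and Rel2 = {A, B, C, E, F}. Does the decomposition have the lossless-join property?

Yes

Common attributes: Rel1 ∩ Rel2 = {A, B, F}.
Closure of {A, B, F}: A → E, G applies, adding E, G; G → D applies, adding D. So (A, B, F)⁺ = {A, B, D, E, F, G}.
This closure contains every attribute of Rel1, so Rel1 ∩ Rel2 → Rel1. The join is lossless.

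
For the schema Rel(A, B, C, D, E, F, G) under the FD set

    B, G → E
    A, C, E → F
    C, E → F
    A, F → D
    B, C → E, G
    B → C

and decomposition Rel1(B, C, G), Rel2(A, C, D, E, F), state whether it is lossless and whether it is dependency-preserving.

Lossless test: (C)⁺ = {C}, which is a superkey of neither fragment — lossy.
Dependency preservation: the restricted closure of {B, G} across the fragments never reaches {E}, so B, G → E cannot be enforced without a join — not preserved.

lossy and not dependency-preserving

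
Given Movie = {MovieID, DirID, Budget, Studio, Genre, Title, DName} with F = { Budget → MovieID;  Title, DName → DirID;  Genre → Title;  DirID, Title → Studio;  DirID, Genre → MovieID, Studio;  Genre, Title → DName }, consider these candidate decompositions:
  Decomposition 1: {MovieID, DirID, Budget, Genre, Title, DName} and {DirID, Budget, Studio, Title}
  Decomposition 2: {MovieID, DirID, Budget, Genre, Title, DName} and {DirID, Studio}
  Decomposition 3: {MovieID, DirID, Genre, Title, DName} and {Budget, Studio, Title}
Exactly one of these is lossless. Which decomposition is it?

Decomposition 1

Decomposition 1: common = {DirID, Budget, Title}, closure = {MovieID, DirID, Budget, Studio, Title} → lossless.
Decomposition 2: common = {DirID}, closure = {DirID} → lossy.
Decomposition 3: common = {Title}, closure = {Title} → lossy.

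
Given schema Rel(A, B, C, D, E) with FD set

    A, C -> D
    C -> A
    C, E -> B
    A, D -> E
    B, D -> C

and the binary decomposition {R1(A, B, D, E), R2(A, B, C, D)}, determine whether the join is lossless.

Yes

Common attributes: R1 ∩ R2 = {A, B, D}.
Closure of {A, B, D}: A, D → E applies, adding E; B, D → C applies, adding C. So (A, B, D)⁺ = {A, B, C, D, E}.
This closure contains every attribute of R1, so R1 ∩ R2 → R1. The join is lossless.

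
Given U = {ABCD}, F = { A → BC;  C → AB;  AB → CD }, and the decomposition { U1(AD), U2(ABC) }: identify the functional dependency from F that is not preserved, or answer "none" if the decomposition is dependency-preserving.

none

A → BC lies within U2.
C → AB lies within U2.
AB → CD: restricted closure across fragments reaches CD.
Every dependency is enforceable on the fragments, so the decomposition is dependency-preserving.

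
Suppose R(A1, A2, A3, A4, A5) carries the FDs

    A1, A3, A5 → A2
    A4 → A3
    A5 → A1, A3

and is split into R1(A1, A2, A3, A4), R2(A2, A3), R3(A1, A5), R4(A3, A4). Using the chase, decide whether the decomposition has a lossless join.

Chase test. Columns are A1, A2, A3, A4, A5; row i has aⱼ where attribute j ∈ Ri, else bᵢⱼ.
Initial tableau (one row per fragment):
  row 1: a1 a2 a3 a4 b15
  row 2: b21 a2 a3 b24 b25
  row 3: a1 b32 b33 b34 a5
  row 4: b41 b42 a3 a4 b45
No row becomes fully distinguished — the join is lossy.

No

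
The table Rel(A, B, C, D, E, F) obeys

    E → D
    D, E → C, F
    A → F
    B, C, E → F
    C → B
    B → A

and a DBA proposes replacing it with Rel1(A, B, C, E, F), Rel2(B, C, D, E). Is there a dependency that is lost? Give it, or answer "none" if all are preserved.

E → D lies within Rel2.
D, E → C, F: restricted closure across fragments reaches C, F.
A → F lies within Rel1.
B, C, E → F lies within Rel1.
C → B lies within Rel1.
B → A lies within Rel1.
Every dependency is enforceable on the fragments, so the decomposition is dependency-preserving.

none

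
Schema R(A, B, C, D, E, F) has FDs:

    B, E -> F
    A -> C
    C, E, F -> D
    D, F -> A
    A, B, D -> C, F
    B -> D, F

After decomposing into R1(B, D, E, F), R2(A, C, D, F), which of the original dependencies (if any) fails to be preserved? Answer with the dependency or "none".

Check C, E, F → D: no single fragment contains all of {C, D, E, F}, and the restricted closure of {C, E, F} across the fragments never reaches {D}.
B, E → F is preserved.
A → C is preserved.
D, F → A is preserved.
A, B, D → C, F is preserved.
B → D, F is preserved.

C, E, F -> D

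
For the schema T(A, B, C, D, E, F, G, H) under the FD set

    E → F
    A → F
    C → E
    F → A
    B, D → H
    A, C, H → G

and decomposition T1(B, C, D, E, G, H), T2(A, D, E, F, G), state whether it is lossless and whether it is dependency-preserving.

Lossless test: (D, E, G)⁺ = {A, D, E, F, G}, which contains all of one fragment — lossless.
Dependency preservation: A, C, H → G is not contained in any single fragment, but the restricted closure of its left-hand side across the fragments still reaches the right-hand side; the remaining FDs each lie inside some fragment. All dependencies are preserved.

lossless and dependency-preserving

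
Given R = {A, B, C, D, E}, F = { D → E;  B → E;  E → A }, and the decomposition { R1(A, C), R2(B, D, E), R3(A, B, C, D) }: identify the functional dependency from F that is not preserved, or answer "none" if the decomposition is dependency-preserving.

Check E → A: no single fragment contains all of {A, E}, and the restricted closure of {E} across the fragments never reaches {A}.
D → E is preserved.
B → E is preserved.

E → A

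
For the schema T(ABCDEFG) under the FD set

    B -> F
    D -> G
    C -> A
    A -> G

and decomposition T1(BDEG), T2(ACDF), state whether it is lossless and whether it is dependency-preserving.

Lossless test: (D)⁺ = {DG}, which is a superkey of neither fragment — lossy.
Dependency preservation: the restricted closure of {B} across the fragments never reaches {F}, so B → F cannot be enforced without a join — not preserved.

lossy and not dependency-preserving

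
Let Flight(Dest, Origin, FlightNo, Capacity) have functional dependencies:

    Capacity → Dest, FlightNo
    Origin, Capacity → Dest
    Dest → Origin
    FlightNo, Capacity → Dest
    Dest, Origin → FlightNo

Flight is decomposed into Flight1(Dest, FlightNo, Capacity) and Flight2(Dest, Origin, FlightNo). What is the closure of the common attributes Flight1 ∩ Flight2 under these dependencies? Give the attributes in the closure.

Flight1 ∩ Flight2 = {Dest, FlightNo}.
Dest → Origin applies, adding Origin
Closure: {Dest, Origin, FlightNo}.

Dest, Origin, FlightNo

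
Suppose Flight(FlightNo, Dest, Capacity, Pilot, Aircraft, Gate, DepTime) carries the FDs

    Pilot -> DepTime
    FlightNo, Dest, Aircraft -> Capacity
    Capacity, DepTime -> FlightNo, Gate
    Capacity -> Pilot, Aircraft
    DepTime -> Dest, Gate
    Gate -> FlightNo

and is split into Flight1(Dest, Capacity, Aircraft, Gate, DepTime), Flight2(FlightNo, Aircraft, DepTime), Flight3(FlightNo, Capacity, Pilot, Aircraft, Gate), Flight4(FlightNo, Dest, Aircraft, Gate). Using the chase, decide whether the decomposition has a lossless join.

Yes

Chase test. Columns are FlightNo, Dest, Capacity, Pilot, Aircraft, Gate, DepTime; row i has aⱼ where attribute j ∈ Flighti, else bᵢⱼ.
Initial tableau (one row per fragment):
  row 1: b11 a2 a3 b14 a5 a6 a7
  row 2: a1 b22 b23 b24 a5 b26 a7
  row 3: a1 b32 a3 a4 a5 a6 b37
  row 4: a1 a2 b43 b44 a5 a6 b47
Rows 1 and 3 agree on Capacity; apply Capacity→Pilot, Aircraft and equate their Pilot, Aircraft entries.
Rows 1 and 2 agree on DepTime; apply DepTime→Dest, Gate and equate their Dest, Gate entries.
Rows 1 and 2 agree on Gate; apply Gate→FlightNo and equate their FlightNo entries.
Rows 1 and 3 agree on Pilot; apply Pilot→DepTime and equate their DepTime entries.
Rows 1 and 2 agree on FlightNo, Dest, Aircraft; apply FlightNo, Dest, Aircraft→Capacity and equate their Capacity entries.
Rows 1 and 4 agree on FlightNo, Dest, Aircraft; apply FlightNo, Dest, Aircraft→Capacity and equate their Capacity entries.
Rows 1 and 2 agree on Capacity; apply Capacity→Pilot, Aircraft and equate their Pilot, Aircraft entries.
Rows 1 and 4 agree on Capacity; apply Capacity→Pilot, Aircraft and equate their Pilot, Aircraft entries.
Rows 1 and 3 agree on DepTime; apply DepTime→Dest, Gate and equate their Dest, Gate entries.
Rows 1 and 4 agree on Pilot; apply Pilot→DepTime and equate their DepTime entries.
Row 1 is now all distinguished symbols — the join is lossless.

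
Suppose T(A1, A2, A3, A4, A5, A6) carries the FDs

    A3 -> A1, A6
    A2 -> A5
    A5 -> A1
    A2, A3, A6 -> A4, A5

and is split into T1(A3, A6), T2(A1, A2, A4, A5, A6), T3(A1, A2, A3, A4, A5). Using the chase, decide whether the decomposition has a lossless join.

Yes

Chase test. Columns are A1, A2, A3, A4, A5, A6; row i has aⱼ where attribute j ∈ Ti, else bᵢⱼ.
Initial tableau (one row per fragment):
  row 1: b11 b12 a3 b14 b15 a6
  row 2: a1 a2 b23 a4 a5 a6
  row 3: a1 a2 a3 a4 a5 b36
Rows 1 and 3 agree on A3; apply A3→A1, A6 and equate their A1, A6 entries.
Row 3 is now all distinguished symbols — the join is lossless.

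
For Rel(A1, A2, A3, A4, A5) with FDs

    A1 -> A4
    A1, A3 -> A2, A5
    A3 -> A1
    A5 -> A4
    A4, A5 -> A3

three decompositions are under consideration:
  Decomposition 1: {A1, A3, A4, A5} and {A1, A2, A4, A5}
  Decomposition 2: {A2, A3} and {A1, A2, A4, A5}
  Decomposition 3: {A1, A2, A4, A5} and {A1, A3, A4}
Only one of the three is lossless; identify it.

Decomposition 1: common = {A1, A4, A5}, closure = {A1, A2, A3, A4, A5} → lossless.
Decomposition 2: common = {A2}, closure = {A2} → lossy.
Decomposition 3: common = {A1, A4}, closure = {A1, A4} → lossy.

Decomposition 1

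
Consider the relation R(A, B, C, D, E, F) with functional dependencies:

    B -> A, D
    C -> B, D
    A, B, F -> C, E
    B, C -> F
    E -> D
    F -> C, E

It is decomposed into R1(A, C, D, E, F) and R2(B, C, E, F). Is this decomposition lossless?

Yes

Common attributes: R1 ∩ R2 = {C, E, F}.
Closure of {C, E, F}: C → B, D applies, adding B, D; B → A, D applies, adding A. So (C, E, F)⁺ = {A, B, C, D, E, F}.
This closure contains every attribute of R1, so R1 ∩ R2 → R1. The join is lossless.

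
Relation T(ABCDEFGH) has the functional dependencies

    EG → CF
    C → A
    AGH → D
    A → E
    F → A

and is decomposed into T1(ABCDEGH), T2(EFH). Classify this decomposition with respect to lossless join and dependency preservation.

Lossless test: (EH)⁺ = {EH}, which is a superkey of neither fragment — lossy.
Dependency preservation: the restricted closure of {EG} across the fragments never reaches {CF}, so EG → CF cannot be enforced without a join — not preserved.

lossy and not dependency-preserving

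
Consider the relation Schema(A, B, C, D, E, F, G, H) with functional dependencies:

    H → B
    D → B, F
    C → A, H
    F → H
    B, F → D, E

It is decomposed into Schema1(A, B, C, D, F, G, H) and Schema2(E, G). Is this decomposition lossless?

No

Common attributes: Schema1 ∩ Schema2 = {G}.
No dependency enlarges {G}, so (G)⁺ = {G}.
The closure contains neither all of Schema1 = {A, B, C, D, F, G, H} nor all of Schema2 = {E, G}, so the common attributes are not a superkey of either fragment. The join is lossy.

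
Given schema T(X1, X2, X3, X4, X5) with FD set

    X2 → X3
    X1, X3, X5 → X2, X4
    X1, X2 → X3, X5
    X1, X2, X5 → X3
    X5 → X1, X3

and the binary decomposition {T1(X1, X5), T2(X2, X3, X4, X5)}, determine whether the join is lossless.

Common attributes: T1 ∩ T2 = {X5}.
Closure of {X5}: X5 → X1, X3 applies, adding X1, X3; X1, X3, X5 → X2, X4 applies, adding X2, X4. So (X5)⁺ = {X1, X2, X3, X4, X5}.
This closure contains every attribute of T1, so T1 ∩ T2 → T1. The join is lossless.

Yes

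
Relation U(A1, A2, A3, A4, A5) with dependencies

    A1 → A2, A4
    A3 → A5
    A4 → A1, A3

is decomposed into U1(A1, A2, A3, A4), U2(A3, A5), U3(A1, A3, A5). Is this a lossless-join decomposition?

Chase test. Columns are A1, A2, A3, A4, A5; row i has aⱼ where attribute j ∈ Ui, else bᵢⱼ.
Initial tableau (one row per fragment):
  row 1: a1 a2 a3 a4 b15
  row 2: b21 b22 a3 b24 a5
  row 3: a1 b32 a3 b34 a5
Rows 1 and 3 agree on A1; apply A1→A2, A4 and equate their A2, A4 entries.
Rows 1 and 2 agree on A3; apply A3→A5 and equate their A5 entries.
Row 1 is now all distinguished symbols — the join is lossless.

Yes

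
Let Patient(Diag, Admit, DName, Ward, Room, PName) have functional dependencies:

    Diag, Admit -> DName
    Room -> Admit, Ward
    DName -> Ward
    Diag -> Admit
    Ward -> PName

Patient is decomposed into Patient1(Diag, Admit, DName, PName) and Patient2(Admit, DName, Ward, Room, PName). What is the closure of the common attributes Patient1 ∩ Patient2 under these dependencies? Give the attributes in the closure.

Admit, DName, Ward, PName

Patient1 ∩ Patient2 = {Admit, DName, PName}.
DName → Ward applies, adding Ward
Closure: {Admit, DName, Ward, PName}.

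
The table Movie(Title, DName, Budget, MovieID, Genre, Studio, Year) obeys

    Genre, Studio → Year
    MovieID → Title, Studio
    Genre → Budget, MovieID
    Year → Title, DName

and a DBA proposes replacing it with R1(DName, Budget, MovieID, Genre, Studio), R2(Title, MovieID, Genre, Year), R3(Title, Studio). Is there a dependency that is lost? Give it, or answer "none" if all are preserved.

Year → Title, DName

Check Year → Title, DName: no single fragment contains all of {Title, DName, Year}, and the restricted closure of {Year} across the fragments never reaches {Title, DName}.
Genre, Studio → Year is preserved.
MovieID → Title, Studio is preserved.
Genre → Budget, MovieID is preserved.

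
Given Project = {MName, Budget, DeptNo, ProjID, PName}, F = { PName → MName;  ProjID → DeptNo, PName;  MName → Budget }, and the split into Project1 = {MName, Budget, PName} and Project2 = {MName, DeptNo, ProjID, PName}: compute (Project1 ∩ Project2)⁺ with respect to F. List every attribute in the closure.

Project1 ∩ Project2 = {MName, PName}.
MName → Budget applies, adding Budget
Closure: {MName, Budget, PName}.

MName, Budget, PName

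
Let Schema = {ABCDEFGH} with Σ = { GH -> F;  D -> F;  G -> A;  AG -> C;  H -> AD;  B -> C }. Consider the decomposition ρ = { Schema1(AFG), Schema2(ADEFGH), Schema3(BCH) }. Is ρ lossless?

Chase test. Columns are ABCDEFGH; row i has aⱼ where attribute j ∈ Schemai, else bᵢⱼ.
Initial tableau (one row per fragment):
  row 1: a1 b12 b13 b14 b15 a6 a7 b18
  row 2: a1 b22 b23 a4 a5 a6 a7 a8
  row 3: b31 a2 a3 b34 b35 b36 b37 a8
Rows 1 and 2 agree on AG; apply AG→C and equate their C entries.
Rows 2 and 3 agree on H; apply H→AD and equate their AD entries.
Rows 2 and 3 agree on D; apply D→F and equate their F entries.
No row becomes fully distinguished — the join is lossy.

No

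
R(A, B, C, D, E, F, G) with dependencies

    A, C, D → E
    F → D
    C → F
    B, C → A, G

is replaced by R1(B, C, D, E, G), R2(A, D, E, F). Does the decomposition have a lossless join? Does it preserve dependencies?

Lossless test: (D, E)⁺ = {D, E}, which is a superkey of neither fragment — lossy.
Dependency preservation: the restricted closure of {A, C, D} across the fragments never reaches {E}, so A, C, D → E cannot be enforced without a join — not preserved.

lossy and not dependency-preserving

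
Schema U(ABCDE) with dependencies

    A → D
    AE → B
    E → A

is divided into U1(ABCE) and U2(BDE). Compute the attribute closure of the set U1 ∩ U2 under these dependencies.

ABDE

U1 ∩ U2 = {BE}.
E → A applies, adding A
A → D applies, adding D
Closure: {ABDE}.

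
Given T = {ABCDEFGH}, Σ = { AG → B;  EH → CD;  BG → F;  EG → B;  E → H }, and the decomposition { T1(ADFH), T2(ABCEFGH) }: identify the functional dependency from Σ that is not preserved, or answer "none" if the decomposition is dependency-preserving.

EH → CD

Check EH → CD: no single fragment contains all of {CDEH}, and the restricted closure of {EH} across the fragments never reaches {CD}.
AG → B is preserved.
BG → F is preserved.
EG → B is preserved.
E → H is preserved.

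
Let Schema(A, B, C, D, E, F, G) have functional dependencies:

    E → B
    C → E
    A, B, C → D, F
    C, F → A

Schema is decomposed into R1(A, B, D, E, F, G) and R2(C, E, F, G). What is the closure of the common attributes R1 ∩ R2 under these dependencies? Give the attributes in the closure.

B, E, F, G

R1 ∩ R2 = {E, F, G}.
E → B applies, adding B
Closure: {B, E, F, G}.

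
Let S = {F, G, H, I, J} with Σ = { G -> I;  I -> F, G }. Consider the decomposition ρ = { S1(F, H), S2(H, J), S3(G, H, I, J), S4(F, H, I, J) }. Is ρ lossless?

Chase test. Columns are F, G, H, I, J; row i has aⱼ where attribute j ∈ Si, else bᵢⱼ.
Initial tableau (one row per fragment):
  row 1: a1 b12 a3 b14 b15
  row 2: b21 b22 a3 b24 a5
  row 3: b31 a2 a3 a4 a5
  row 4: a1 b42 a3 a4 a5
Rows 3 and 4 agree on I; apply I→F, G and equate their F, G entries.
Row 3 is now all distinguished symbols — the join is lossless.

Yes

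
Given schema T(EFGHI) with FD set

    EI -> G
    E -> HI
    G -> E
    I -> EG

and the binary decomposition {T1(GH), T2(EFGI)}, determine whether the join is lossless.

Yes

Common attributes: T1 ∩ T2 = {G}.
Closure of {G}: G → E applies, adding E; E → HI applies, adding HI. So (G)⁺ = {EGHI}.
This closure contains every attribute of T1, so T1 ∩ T2 → T1. The join is lossless.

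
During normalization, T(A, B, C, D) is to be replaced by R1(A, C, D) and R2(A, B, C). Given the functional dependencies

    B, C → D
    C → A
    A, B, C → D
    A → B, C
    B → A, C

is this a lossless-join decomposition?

Common attributes: R1 ∩ R2 = {A, C}.
Closure of {A, C}: A → B, C applies, adding B; B, C → D applies, adding D. So (A, C)⁺ = {A, B, C, D}.
This closure contains every attribute of R1, so R1 ∩ R2 → R1. The join is lossless.

Yes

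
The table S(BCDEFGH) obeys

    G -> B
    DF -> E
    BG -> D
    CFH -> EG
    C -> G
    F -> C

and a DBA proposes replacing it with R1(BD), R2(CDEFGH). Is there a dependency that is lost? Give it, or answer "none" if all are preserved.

G -> B

Check G → B: no single fragment contains all of {BG}, and the restricted closure of {G} across the fragments never reaches {B}.
DF → E is preserved.
BG → D is preserved.
CFH → EG is preserved.
C → G is preserved.
F → C is preserved.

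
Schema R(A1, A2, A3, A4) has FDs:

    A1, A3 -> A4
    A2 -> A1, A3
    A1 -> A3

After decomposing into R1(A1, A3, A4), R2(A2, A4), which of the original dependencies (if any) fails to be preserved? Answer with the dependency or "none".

A2 -> A1, A3

Check A2 → A1, A3: no single fragment contains all of {A1, A2, A3}, and the restricted closure of {A2} across the fragments never reaches {A1, A3}.
A1, A3 → A4 is preserved.
A1 → A3 is preserved.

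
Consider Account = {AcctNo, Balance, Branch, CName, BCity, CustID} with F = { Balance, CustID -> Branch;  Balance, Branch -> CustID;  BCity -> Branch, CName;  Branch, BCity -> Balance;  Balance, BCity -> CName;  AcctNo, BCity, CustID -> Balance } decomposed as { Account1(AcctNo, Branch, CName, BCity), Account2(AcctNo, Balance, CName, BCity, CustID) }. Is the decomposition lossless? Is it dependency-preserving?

Lossless test: (AcctNo, CName, BCity)⁺ = {AcctNo, Balance, Branch, CName, BCity, CustID}, which contains all of one fragment — lossless.
Dependency preservation: the restricted closure of {Balance, CustID} across the fragments never reaches {Branch}, so Balance, CustID → Branch cannot be enforced without a join — not preserved.

lossless but not dependency-preserving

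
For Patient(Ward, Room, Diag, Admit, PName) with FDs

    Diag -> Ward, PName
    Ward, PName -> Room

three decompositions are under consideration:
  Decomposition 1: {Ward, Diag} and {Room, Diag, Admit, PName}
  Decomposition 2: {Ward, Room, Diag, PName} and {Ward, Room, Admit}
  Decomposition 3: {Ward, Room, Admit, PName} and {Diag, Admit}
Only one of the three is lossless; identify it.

Decomposition 1

Decomposition 1: common = {Diag}, closure = {Ward, Room, Diag, PName} → lossless.
Decomposition 2: common = {Ward, Room}, closure = {Ward, Room} → lossy.
Decomposition 3: common = {Admit}, closure = {Admit} → lossy.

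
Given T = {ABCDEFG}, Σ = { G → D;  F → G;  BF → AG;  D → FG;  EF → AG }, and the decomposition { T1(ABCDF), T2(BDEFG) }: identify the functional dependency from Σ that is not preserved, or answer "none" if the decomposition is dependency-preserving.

Check EF → AG: no single fragment contains all of {AEFG}, and the restricted closure of {EF} across the fragments never reaches {AG}.
G → D is preserved.
F → G is preserved.
BF → AG is preserved.
D → FG is preserved.

EF → AG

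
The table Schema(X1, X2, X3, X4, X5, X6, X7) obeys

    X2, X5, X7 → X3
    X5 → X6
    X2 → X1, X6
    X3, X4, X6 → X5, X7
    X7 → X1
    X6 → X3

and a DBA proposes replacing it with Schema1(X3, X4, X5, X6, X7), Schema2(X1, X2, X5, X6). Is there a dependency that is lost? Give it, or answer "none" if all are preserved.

X7 → X1

Check X7 → X1: no single fragment contains all of {X1, X7}, and the restricted closure of {X7} across the fragments never reaches {X1}.
X2, X5, X7 → X3 is preserved.
X5 → X6 is preserved.
X2 → X1, X6 is preserved.
X3, X4, X6 → X5, X7 is preserved.
X6 → X3 is preserved.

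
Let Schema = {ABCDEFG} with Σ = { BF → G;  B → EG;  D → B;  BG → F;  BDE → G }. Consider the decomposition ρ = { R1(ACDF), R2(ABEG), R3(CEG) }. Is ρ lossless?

No

Chase test. Columns are ABCDEFG; row i has aⱼ where attribute j ∈ Ri, else bᵢⱼ.
Initial tableau (one row per fragment):
  row 1: a1 b12 a3 a4 b15 a6 b17
  row 2: a1 a2 b23 b24 a5 b26 a7
  row 3: b31 b32 a3 b34 a5 b36 a7
No row becomes fully distinguished — the join is lossy.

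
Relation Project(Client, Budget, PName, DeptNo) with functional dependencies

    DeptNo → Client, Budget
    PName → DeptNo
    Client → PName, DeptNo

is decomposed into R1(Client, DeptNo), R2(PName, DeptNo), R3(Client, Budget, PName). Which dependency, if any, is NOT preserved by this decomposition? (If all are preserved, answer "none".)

none

DeptNo → Client, Budget: restricted closure across fragments reaches Client, Budget.
PName → DeptNo lies within R2.
Client → PName, DeptNo: restricted closure across fragments reaches PName, DeptNo.
Every dependency is enforceable on the fragments, so the decomposition is dependency-preserving.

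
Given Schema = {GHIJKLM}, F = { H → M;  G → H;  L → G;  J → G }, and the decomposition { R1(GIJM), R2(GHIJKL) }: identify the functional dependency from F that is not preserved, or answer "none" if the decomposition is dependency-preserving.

Check H → M: no single fragment contains all of {HM}, and the restricted closure of {H} across the fragments never reaches {M}.
G → H is preserved.
L → G is preserved.
J → G is preserved.

H → M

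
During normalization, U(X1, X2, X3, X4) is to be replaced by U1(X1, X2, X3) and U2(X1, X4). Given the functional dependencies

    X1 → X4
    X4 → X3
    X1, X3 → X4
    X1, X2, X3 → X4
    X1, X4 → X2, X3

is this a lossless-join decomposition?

Yes

Common attributes: U1 ∩ U2 = {X1}.
Closure of {X1}: X1 → X4 applies, adding X4; X4 → X3 applies, adding X3; X1, X4 → X2, X3 applies, adding X2. So (X1)⁺ = {X1, X2, X3, X4}.
This closure contains every attribute of U1, so U1 ∩ U2 → U1. The join is lossless.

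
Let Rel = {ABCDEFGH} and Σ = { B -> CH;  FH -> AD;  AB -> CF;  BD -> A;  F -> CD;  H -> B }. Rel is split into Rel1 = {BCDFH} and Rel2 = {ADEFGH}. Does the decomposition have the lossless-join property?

Common attributes: Rel1 ∩ Rel2 = {DFH}.
Closure of {DFH}: FH → AD applies, adding A; F → CD applies, adding C; H → B applies, adding B. So (DFH)⁺ = {ABCDFH}.
This closure contains every attribute of Rel1, so Rel1 ∩ Rel2 → Rel1. The join is lossless.

Yes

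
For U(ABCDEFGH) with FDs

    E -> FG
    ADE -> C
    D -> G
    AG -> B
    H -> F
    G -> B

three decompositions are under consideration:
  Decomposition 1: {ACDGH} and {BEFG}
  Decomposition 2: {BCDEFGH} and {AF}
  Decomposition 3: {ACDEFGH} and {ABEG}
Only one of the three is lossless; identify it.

Decomposition 1: common = {G}, closure = {BG} → lossy.
Decomposition 2: common = {F}, closure = {F} → lossy.
Decomposition 3: common = {AEG}, closure = {ABEFG} → lossless.

Decomposition 3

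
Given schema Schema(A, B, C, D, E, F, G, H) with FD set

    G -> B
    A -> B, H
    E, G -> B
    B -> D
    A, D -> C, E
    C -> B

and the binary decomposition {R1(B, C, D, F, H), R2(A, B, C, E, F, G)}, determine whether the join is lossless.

Common attributes: R1 ∩ R2 = {B, C, F}.
Closure of {B, C, F}: B → D applies, adding D. So (B, C, F)⁺ = {B, C, D, F}.
The closure contains neither all of R1 = {B, C, D, F, H} nor all of R2 = {A, B, C, E, F, G}, so the common attributes are not a superkey of either fragment. The join is lossy.

No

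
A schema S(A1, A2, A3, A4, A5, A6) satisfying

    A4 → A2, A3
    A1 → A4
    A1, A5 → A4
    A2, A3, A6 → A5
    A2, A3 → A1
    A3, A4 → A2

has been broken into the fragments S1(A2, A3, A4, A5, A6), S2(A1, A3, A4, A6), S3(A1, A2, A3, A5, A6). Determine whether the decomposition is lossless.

Chase test. Columns are A1, A2, A3, A4, A5, A6; row i has aⱼ where attribute j ∈ Si, else bᵢⱼ.
Initial tableau (one row per fragment):
  row 1: b11 a2 a3 a4 a5 a6
  row 2: a1 b22 a3 a4 b25 a6
  row 3: a1 a2 a3 b34 a5 a6
Rows 1 and 2 agree on A4; apply A4→A2, A3 and equate their A2, A3 entries.
Rows 2 and 3 agree on A1; apply A1→A4 and equate their A4 entries.
Rows 1 and 2 agree on A2, A3, A6; apply A2, A3, A6→A5 and equate their A5 entries.
Rows 1 and 2 agree on A2, A3; apply A2, A3→A1 and equate their A1 entries.
Row 1 is now all distinguished symbols — the join is lossless.

Yes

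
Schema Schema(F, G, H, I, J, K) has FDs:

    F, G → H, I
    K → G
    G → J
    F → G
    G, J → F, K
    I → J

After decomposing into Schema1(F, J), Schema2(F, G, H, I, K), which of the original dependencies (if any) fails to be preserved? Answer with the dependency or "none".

Check I → J: no single fragment contains all of {I, J}, and the restricted closure of {I} across the fragments never reaches {J}.
F, G → H, I is preserved.
K → G is preserved.
G → J is preserved.
F → G is preserved.
G, J → F, K is preserved.

I → J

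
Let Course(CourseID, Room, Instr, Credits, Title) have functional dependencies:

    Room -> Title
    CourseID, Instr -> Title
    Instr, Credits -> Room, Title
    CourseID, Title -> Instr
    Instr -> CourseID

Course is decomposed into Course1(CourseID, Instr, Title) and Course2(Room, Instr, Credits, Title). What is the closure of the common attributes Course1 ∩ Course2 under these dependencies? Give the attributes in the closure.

CourseID, Instr, Title

Course1 ∩ Course2 = {Instr, Title}.
Instr → CourseID applies, adding CourseID
Closure: {CourseID, Instr, Title}.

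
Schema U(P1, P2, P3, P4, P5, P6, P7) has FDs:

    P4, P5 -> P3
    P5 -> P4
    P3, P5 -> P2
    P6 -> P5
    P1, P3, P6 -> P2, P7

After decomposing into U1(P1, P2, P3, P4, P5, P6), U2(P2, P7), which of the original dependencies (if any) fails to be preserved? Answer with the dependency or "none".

Check P1, P3, P6 → P2, P7: no single fragment contains all of {P1, P2, P3, P6, P7}, and the restricted closure of {P1, P3, P6} across the fragments never reaches {P2, P7}.
P4, P5 → P3 is preserved.
P5 → P4 is preserved.
P3, P5 → P2 is preserved.
P6 → P5 is preserved.

P1, P3, P6 -> P2, P7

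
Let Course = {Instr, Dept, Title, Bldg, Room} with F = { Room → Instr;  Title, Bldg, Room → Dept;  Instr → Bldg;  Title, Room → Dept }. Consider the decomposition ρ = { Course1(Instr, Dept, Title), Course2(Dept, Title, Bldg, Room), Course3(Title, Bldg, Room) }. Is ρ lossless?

Chase test. Columns are Instr, Dept, Title, Bldg, Room; row i has aⱼ where attribute j ∈ Coursei, else bᵢⱼ.
Initial tableau (one row per fragment):
  row 1: a1 a2 a3 b14 b15
  row 2: b21 a2 a3 a4 a5
  row 3: b31 b32 a3 a4 a5
Rows 2 and 3 agree on Room; apply Room→Instr and equate their Instr entries.
Rows 2 and 3 agree on Title, Bldg, Room; apply Title, Bldg, Room→Dept and equate their Dept entries.
No row becomes fully distinguished — the join is lossy.

No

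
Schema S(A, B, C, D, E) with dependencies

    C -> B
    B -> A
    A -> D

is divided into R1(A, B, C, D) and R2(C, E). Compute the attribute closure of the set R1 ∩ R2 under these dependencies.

A, B, C, D

R1 ∩ R2 = {C}.
C → B applies, adding B
B → A applies, adding A
A → D applies, adding D
Closure: {A, B, C, D}.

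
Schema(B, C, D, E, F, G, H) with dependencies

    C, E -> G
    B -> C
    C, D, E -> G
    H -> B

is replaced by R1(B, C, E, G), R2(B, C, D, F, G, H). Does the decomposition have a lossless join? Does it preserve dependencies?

Lossless test: (B, C, G)⁺ = {B, C, G}, which is a superkey of neither fragment — lossy.
Dependency preservation: C, D, E → G is not contained in any single fragment, but the restricted closure of its left-hand side across the fragments still reaches the right-hand side; the remaining FDs each lie inside some fragment. All dependencies are preserved.

lossy but dependency-preserving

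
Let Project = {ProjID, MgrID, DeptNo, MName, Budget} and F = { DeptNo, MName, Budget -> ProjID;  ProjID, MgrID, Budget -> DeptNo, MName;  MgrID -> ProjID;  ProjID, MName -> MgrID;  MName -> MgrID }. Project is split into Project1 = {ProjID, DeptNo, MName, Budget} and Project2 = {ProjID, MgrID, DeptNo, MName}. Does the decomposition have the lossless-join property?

Yes

Common attributes: Project1 ∩ Project2 = {ProjID, DeptNo, MName}.
Closure of {ProjID, DeptNo, MName}: ProjID, MName → MgrID applies, adding MgrID. So (ProjID, DeptNo, MName)⁺ = {ProjID, MgrID, DeptNo, MName}.
This closure contains every attribute of Project2, so Project1 ∩ Project2 → Project2. The join is lossless.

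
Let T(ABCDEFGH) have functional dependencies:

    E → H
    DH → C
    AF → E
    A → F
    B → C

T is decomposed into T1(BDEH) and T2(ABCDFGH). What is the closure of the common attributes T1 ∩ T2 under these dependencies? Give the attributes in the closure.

T1 ∩ T2 = {BDH}.
DH → C applies, adding C
Closure: {BCDH}.

BCDH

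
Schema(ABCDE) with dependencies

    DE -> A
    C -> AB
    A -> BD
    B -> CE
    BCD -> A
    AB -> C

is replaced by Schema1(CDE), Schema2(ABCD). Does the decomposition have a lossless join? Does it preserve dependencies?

Lossless test: (CD)⁺ = {ABCDE}, which contains all of one fragment — lossless.
Dependency preservation: DE → A; B → CE are not contained in any single fragment, but the restricted closure of each left-hand side across the fragments still reaches the right-hand side; the remaining FDs each lie inside some fragment. All dependencies are preserved.

lossless and dependency-preserving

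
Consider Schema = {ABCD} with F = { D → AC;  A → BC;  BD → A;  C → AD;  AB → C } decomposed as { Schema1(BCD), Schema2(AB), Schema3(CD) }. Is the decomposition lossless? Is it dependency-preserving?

Lossless test (chase): Rows 1 and 3 agree on D; apply D→AC and equate their AC entries. Rows 1 and 3 agree on A; apply A→BC and equate their BC entries. No row becomes fully distinguished — the join is lossy.
Dependency preservation: the restricted closure of {D} across the fragments never reaches {AC}, so D → AC cannot be enforced without a join — not preserved.

lossy and not dependency-preserving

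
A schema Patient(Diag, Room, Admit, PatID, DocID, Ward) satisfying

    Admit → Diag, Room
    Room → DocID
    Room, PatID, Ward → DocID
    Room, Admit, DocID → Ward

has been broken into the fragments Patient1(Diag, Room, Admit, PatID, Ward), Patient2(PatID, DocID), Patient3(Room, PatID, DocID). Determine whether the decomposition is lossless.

Yes

Chase test. Columns are Diag, Room, Admit, PatID, DocID, Ward; row i has aⱼ where attribute j ∈ Patienti, else bᵢⱼ.
Initial tableau (one row per fragment):
  row 1: a1 a2 a3 a4 b15 a6
  row 2: b21 b22 b23 a4 a5 b26
  row 3: b31 a2 b33 a4 a5 b36
Rows 1 and 3 agree on Room; apply Room→DocID and equate their DocID entries.
Row 1 is now all distinguished symbols — the join is lossless.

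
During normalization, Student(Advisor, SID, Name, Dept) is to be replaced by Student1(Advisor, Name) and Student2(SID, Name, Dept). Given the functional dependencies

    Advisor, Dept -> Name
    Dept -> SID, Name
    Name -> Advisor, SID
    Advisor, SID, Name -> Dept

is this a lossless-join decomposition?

Common attributes: Student1 ∩ Student2 = {Name}.
Closure of {Name}: Name → Advisor, SID applies, adding Advisor, SID; Advisor, SID, Name → Dept applies, adding Dept. So (Name)⁺ = {Advisor, SID, Name, Dept}.
This closure contains every attribute of Student1, so Student1 ∩ Student2 → Student1. The join is lossless.

Yes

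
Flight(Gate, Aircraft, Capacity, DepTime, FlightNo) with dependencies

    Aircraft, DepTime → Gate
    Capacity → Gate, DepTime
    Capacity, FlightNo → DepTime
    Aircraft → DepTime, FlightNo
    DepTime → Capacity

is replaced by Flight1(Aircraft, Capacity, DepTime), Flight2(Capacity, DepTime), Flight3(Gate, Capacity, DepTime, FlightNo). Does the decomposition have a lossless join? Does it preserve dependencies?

lossy and not dependency-preserving

Lossless test (chase): Rows 1 and 2 agree on Capacity; apply Capacity→Gate, DepTime and equate their Gate, DepTime entries. Rows 1 and 3 agree on Capacity; apply Capacity→Gate, DepTime and equate their Gate, DepTime entries. No row becomes fully distinguished — the join is lossy.
Dependency preservation: the restricted closure of {Aircraft} across the fragments never reaches {DepTime, FlightNo}, so Aircraft → DepTime, FlightNo cannot be enforced without a join — not preserved.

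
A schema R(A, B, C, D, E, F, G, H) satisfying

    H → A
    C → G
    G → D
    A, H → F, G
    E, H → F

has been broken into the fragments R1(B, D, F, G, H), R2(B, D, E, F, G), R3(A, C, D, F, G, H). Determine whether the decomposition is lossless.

Chase test. Columns are A, B, C, D, E, F, G, H; row i has aⱼ where attribute j ∈ Ri, else bᵢⱼ.
Initial tableau (one row per fragment):
  row 1: b11 a2 b13 a4 b15 a6 a7 a8
  row 2: b21 a2 b23 a4 a5 a6 a7 b28
  row 3: a1 b32 a3 a4 b35 a6 a7 a8
Rows 1 and 3 agree on H; apply H→A and equate their A entries.
No row becomes fully distinguished — the join is lossy.

No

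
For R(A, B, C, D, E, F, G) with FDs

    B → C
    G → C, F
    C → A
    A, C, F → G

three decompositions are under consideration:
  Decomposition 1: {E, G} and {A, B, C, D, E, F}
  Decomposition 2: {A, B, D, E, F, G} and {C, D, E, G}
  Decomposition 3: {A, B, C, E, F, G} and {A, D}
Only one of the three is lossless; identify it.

Decomposition 2

Decomposition 1: common = {E}, closure = {E} → lossy.
Decomposition 2: common = {D, E, G}, closure = {A, C, D, E, F, G} → lossless.
Decomposition 3: common = {A}, closure = {A} → lossy.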